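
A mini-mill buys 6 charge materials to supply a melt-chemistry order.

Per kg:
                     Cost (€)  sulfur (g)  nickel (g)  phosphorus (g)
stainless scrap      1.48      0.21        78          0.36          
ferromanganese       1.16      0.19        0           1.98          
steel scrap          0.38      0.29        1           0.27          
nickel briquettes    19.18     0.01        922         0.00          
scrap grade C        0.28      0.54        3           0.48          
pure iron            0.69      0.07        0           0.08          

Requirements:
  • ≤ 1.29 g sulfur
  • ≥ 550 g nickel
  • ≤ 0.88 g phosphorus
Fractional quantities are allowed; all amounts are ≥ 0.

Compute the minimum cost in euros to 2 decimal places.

€11.09

Let x1 = kg of stainless scrap, x2 = kg of ferromanganese, x3 = kg of steel scrap, x4 = kg of nickel briquettes, x5 = kg of scrap grade C, x6 = kg of pure iron.
Minimise 1.48x1 + 1.16x2 + 0.38x3 + 19.18x4 + 0.28x5 + 0.69x6 s.t.:
  0.21x1 + 0.19x2 + 0.29x3 + 0.01x4 + 0.54x5 + 0.07x6 ≤ 1.29   (sulfur)
  78x1 + 1x3 + 922x4 + 3x5 ≥ 550   (nickel)
  0.36x1 + 1.98x2 + 0.27x3 + 0.48x5 + 0.08x6 ≤ 0.88   (phosphorus)
  x1, x2, x3, x4, x5, x6 ≥ 0.
The optimal basis is {stainless scrap, nickel briquettes}; ferromanganese, steel scrap, scrap grade C, pure iron drop out. Binding constraints: nickel and phosphorus.
Optimal quantities: stainless scrap = 2.444 kg, nickel briquettes = 0.3897 kg.
Cost = 1.48·2.444 + 19.18·0.3897 = 11.0916.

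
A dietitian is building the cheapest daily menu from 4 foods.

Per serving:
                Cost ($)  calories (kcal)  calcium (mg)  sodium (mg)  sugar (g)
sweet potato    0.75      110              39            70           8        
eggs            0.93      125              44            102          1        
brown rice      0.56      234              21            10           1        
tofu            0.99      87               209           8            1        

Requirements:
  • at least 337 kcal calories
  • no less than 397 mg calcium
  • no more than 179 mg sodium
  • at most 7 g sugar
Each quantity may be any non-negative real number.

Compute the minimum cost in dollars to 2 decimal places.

Let x1 = servings of sweet potato, x2 = servings of eggs, x3 = servings of brown rice, x4 = servings of tofu.
Minimise 0.75x1 + 0.93x2 + 0.56x3 + 0.99x4 subject to:
  110x1 + 125x2 + 234x3 + 87x4 ≥ 337   (calories)
  39x1 + 44x2 + 21x3 + 209x4 ≥ 397   (calcium)
  70x1 + 102x2 + 10x3 + 8x4 ≤ 179   (sodium)
  8x1 + 1x2 + 1x3 + 1x4 ≤ 7   (sugar)
  x1, x2, x3, x4 ≥ 0.
The cheapest feasible vertex uses only brown rice, tofu; sweet potato, eggs are not used. Binding constraints: calories and calcium.
Optimal quantities: brown rice = 0.7624 servings, tofu = 1.823 servings.
Hence cost = 0.56·0.7624 + 0.99·1.823 = $2.2317.

$2.23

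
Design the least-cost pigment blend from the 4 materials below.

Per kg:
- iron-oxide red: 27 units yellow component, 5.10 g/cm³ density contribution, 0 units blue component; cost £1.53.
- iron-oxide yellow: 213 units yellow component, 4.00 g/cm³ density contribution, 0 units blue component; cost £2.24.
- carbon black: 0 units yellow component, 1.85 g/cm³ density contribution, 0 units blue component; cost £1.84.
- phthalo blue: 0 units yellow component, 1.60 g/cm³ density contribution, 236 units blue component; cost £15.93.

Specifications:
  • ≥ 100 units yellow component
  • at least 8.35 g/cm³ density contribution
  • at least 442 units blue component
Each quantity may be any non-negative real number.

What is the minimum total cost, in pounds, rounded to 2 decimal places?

£31.83

Set it up as a linear program. Let x1 = kg of iron-oxide red, x2 = kg of iron-oxide yellow, x3 = kg of carbon black, x4 = kg of phthalo blue.
Minimise 1.53x1 + 2.24x2 + 1.84x3 + 15.93x4 with:
  27x1 + 213x2 ≥ 100   (yellow component)
  5.1x1 + 4x2 + 1.85x3 + 1.6x4 ≥ 8.35   (density contribution)
  236x4 ≥ 442   (blue component)
  x1, x2, x3, x4 ≥ 0.
The cheapest feasible vertex uses only iron-oxide red, iron-oxide yellow, phthalo blue; carbon black is not used. Binding constraints: yellow component, density contribution, blue component.
That vertex is x1 = 0.7567, x2 = 0.3736, x4 = 1.873.
Total cost: 1.53·0.7567 + 2.24·0.3736 + 15.93·1.873 = 31.8315.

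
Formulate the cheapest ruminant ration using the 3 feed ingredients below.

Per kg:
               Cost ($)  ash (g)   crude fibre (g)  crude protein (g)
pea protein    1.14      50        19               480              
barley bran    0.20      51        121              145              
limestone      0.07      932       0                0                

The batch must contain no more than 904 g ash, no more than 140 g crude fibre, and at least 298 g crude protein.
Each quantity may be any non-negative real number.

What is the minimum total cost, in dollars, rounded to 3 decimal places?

$0.547

Let x1 = kg of pea protein, x2 = kg of barley bran, x3 = kg of limestone.
min 1.14x1 + 0.2x2 + 0.07x3 with:
  50x1 + 51x2 + 932x3 ≤ 904   (ash)
  19x1 + 121x2 ≤ 140   (crude fibre)
  480x1 + 145x2 ≥ 298   (crude protein)
  x1, x2, x3 ≥ 0.
The cheapest feasible vertex uses only pea protein, barley bran; limestone is not used. Binding constraints: crude fibre and crude protein.
Optimal quantities: pea protein = 0.2848 kg, barley bran = 1.112 kg.
Total cost: 1.14·0.2848 + 0.2·1.112 = 0.54707.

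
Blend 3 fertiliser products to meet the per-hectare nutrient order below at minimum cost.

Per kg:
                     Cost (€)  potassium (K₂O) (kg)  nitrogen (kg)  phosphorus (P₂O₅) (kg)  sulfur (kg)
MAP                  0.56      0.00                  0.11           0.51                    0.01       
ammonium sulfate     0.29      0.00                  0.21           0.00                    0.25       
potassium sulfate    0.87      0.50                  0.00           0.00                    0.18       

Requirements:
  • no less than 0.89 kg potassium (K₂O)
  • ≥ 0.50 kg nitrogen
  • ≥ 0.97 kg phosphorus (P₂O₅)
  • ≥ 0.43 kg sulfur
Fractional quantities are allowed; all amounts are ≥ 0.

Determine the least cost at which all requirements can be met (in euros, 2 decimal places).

Set it up as a linear program. Let x1 = kg of MAP, x2 = kg of ammonium sulfate, x3 = kg of potassium sulfate.
Minimize 0.56x1 + 0.29x2 + 0.87x3 subject to:
  0.5x3 ≥ 0.89   (potassium (K₂O))
  0.11x1 + 0.21x2 ≥ 0.5   (nitrogen)
  0.51x1 ≥ 0.97   (phosphorus (P₂O₅))
  0.01x1 + 0.25x2 + 0.18x3 ≥ 0.43   (sulfur)
  x1, x2, x3 ≥ 0.
All 3 inputs are positive at the optimum. Binding constraints: potassium (K₂O), nitrogen, phosphorus (P₂O₅).
Solving gives x1 = 1.902, x2 = 1.385, x3 = 1.78.
Total cost: 0.56·1.902 + 0.29·1.385 + 0.87·1.78 = 3.0154.

€3.02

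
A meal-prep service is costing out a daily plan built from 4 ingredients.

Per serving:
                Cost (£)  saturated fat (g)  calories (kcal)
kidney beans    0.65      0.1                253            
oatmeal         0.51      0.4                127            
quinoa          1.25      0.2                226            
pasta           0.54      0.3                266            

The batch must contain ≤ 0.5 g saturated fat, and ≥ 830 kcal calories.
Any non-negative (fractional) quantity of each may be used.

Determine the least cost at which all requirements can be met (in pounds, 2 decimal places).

Set it up as a linear program. Let x1 = servings of kidney beans, x2 = servings of oatmeal, x3 = servings of quinoa, x4 = servings of pasta.
Minimize 0.65x1 + 0.51x2 + 1.25x3 + 0.54x4 s.t.:
  0.1x1 + 0.4x2 + 0.2x3 + 0.3x4 ≤ 0.5   (saturated fat)
  253x1 + 127x2 + 226x3 + 266x4 ≥ 830   (calories)
  x1, x2, x3, x4 ≥ 0.
The minimum-cost mix takes nothing from oatmeal, quinoa — only kidney beans, pasta. There the saturated fat and calories constraints are tight.
That vertex is x1 = 2.353, x4 = 0.8824.
Objective = 0.65·2.353 + 0.54·0.8824 = 2.0059.

£2.01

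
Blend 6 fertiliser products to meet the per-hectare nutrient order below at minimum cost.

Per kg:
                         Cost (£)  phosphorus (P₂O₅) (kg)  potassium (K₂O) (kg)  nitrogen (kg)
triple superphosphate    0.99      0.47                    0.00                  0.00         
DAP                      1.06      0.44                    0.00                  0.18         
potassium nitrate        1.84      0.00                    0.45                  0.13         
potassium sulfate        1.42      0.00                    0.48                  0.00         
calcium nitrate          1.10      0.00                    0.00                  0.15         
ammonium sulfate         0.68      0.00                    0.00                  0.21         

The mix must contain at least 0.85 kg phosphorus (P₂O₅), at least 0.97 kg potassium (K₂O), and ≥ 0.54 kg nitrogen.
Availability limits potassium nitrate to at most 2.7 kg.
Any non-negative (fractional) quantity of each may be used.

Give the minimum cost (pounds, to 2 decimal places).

Let x1 = kg of triple superphosphate, x2 = kg of DAP, x3 = kg of potassium nitrate, x4 = kg of potassium sulfate, x5 = kg of calcium nitrate, x6 = kg of ammonium sulfate.
Minimize 0.99x1 + 1.06x2 + 1.84x3 + 1.42x4 + 1.1x5 + 0.68x6 with:
  0.47x1 + 0.44x2 ≥ 0.85   (phosphorus (P₂O₅))
  0.45x3 + 0.48x4 ≥ 0.97   (potassium (K₂O))
  0.18x2 + 0.13x3 + 0.15x5 + 0.21x6 ≥ 0.54   (nitrogen)
  x3 ≤ 2.7
  x1, x2, x3, x4, x5, x6 ≥ 0.
At the optimum only DAP, potassium sulfate, ammonium sulfate are positive (triple superphosphate, potassium nitrate, calcium nitrate = 0). There the phosphorus (P₂O₅), potassium (K₂O), nitrogen constraints are tight.
Optimal quantities: DAP = 1.932 kg, potassium sulfate = 2.021 kg, ammonium sulfate = 0.9156 kg.
Cost = 1.06·1.932 + 1.42·2.021 + 0.68·0.9156 = 5.5403.

£5.54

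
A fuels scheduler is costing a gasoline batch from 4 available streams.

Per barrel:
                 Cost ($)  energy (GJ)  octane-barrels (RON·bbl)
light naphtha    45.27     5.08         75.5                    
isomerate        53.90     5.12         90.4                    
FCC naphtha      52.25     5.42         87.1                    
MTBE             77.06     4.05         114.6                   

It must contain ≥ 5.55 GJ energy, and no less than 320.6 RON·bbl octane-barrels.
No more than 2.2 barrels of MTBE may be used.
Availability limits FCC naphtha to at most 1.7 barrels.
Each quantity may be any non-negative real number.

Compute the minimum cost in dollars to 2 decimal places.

Let x1 = barrels of light naphtha, x2 = barrels of isomerate, x3 = barrels of FCC naphtha, x4 = barrels of MTBE.
Minimise 45.27x1 + 53.9x2 + 52.25x3 + 77.06x4 subject to:
  5.08x1 + 5.12x2 + 5.42x3 + 4.05x4 ≥ 5.55   (energy)
  75.5x1 + 90.4x2 + 87.1x3 + 114.6x4 ≥ 320.6   (octane-barrels)
  x4 ≤ 2.2
  x3 ≤ 1.7
  x1, x2, x3, x4 ≥ 0.
The minimum-cost mix takes nothing from light naphtha, FCC naphtha, MTBE — only isomerate. The octane-barrels requirement is met with equality.
So isomerate = 3.54646 barrels.
Objective = 53.9·3.54646 = 191.1542.

$191.15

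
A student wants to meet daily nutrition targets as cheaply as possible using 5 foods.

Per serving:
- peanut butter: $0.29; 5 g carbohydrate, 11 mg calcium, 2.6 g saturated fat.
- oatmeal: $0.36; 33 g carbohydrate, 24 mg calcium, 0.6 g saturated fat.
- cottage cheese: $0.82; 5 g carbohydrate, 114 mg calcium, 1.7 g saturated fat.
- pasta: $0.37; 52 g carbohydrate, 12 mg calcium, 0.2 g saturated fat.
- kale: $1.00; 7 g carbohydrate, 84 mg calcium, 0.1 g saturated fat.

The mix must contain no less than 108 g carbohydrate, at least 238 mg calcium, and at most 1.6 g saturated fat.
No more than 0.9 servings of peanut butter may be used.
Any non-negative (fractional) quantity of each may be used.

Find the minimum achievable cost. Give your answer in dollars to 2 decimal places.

$2.90

This is a linear program. Let x1 = servings of peanut butter, x2 = servings of oatmeal, x3 = servings of cottage cheese, x4 = servings of pasta, x5 = servings of kale.
min 0.29x1 + 0.36x2 + 0.82x3 + 0.37x4 + 1x5 s.t.:
  5x1 + 33x2 + 5x3 + 52x4 + 7x5 ≥ 108   (carbohydrate)
  11x1 + 24x2 + 114x3 + 12x4 + 84x5 ≥ 238   (calcium)
  2.6x1 + 0.6x2 + 1.7x3 + 0.2x4 + 0.1x5 ≤ 1.6   (saturated fat)
  x1 ≤ 0.9
  x1, x2, x3, x4, x5 ≥ 0.
The minimum-cost mix takes nothing from peanut butter, oatmeal — only cottage cheese, pasta, kale. The carbohydrate, calcium, saturated fat requirements are met with equality.
That vertex is x3 = 0.6299, x4 = 1.784, x5 = 1.724.
Total cost: 0.82·0.6299 + 0.37·1.784 + 1·1.724 = 2.9006.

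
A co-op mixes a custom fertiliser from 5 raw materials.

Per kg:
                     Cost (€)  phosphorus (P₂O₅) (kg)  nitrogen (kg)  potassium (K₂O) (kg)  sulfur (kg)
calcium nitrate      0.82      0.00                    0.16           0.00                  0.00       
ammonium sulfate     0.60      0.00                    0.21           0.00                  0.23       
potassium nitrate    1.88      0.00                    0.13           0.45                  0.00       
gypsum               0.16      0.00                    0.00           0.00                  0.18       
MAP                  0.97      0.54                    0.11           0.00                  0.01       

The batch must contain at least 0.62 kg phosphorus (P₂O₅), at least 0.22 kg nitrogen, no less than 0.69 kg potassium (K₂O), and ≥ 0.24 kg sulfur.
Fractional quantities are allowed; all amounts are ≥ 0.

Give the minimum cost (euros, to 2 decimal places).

€4.20

Treat it as an LP. Let x1 = kg of calcium nitrate, x2 = kg of ammonium sulfate, x3 = kg of potassium nitrate, x4 = kg of gypsum, x5 = kg of MAP.
Minimise 0.82x1 + 0.6x2 + 1.88x3 + 0.16x4 + 0.97x5 subject to:
  0.54x5 ≥ 0.62   (phosphorus (P₂O₅))
  0.16x1 + 0.21x2 + 0.13x3 + 0.11x5 ≥ 0.22   (nitrogen)
  0.45x3 ≥ 0.69   (potassium (K₂O))
  0.23x2 + 0.18x4 + 0.01x5 ≥ 0.24   (sulfur)
  x1, x2, x3, x4, x5 ≥ 0.
The cheapest feasible vertex uses only potassium nitrate, gypsum, MAP; calcium nitrate, ammonium sulfate are not used. There the phosphorus (P₂O₅), potassium (K₂O), sulfur constraints are tight.
Optimal quantities: potassium nitrate = 1.533 kg, gypsum = 1.27 kg, MAP = 1.148 kg.
Total cost: 1.88·1.533 + 0.16·1.27 + 0.97·1.148 = 4.1988.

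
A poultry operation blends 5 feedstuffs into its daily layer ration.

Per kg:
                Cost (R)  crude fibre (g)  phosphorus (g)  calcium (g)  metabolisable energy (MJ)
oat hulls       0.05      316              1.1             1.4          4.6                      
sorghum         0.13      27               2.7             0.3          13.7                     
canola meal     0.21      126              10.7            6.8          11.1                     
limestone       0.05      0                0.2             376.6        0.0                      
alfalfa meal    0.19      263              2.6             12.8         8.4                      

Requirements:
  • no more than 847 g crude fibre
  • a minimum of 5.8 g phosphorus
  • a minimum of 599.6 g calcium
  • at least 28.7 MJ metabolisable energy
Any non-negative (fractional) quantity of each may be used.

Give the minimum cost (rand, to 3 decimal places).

Let x1 = kg of oat hulls, x2 = kg of sorghum, x3 = kg of canola meal, x4 = kg of limestone, x5 = kg of alfalfa meal.
min 0.05x1 + 0.13x2 + 0.21x3 + 0.05x4 + 0.19x5 subject to:
  316x1 + 27x2 + 126x3 + 263x5 ≤ 847   (crude fibre)
  1.1x1 + 2.7x2 + 10.7x3 + 0.2x4 + 2.6x5 ≥ 5.8   (phosphorus)
  1.4x1 + 0.3x2 + 6.8x3 + 376.6x4 + 12.8x5 ≥ 599.6   (calcium)
  4.6x1 + 13.7x2 + 11.1x3 + 8.4x5 ≥ 28.7   (metabolisable energy)
  x1, x2, x3, x4, x5 ≥ 0.
The cheapest feasible vertex uses only sorghum, limestone; oat hulls, canola meal, alfalfa meal are not used. The calcium and metabolisable energy requirements are met with equality.
Solving gives x2 = 2.095, x4 = 1.59.
Total cost: 0.13·2.095 + 0.05·1.59 = 0.35185.

R0.352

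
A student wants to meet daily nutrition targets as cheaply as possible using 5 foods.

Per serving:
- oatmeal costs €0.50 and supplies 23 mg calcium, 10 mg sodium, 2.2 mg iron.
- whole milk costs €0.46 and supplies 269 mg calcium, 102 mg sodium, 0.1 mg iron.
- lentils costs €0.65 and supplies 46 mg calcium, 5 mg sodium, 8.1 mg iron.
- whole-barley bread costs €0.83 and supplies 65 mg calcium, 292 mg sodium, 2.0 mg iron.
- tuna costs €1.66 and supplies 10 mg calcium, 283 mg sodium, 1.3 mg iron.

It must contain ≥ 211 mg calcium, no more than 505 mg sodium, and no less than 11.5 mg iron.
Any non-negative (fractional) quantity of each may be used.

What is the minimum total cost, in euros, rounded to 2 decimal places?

€1.17

Treat it as an LP. Let x1 = servings of oatmeal, x2 = servings of whole milk, x3 = servings of lentils, x4 = servings of whole-barley bread, x5 = servings of tuna.
min 0.5x1 + 0.46x2 + 0.65x3 + 0.83x4 + 1.66x5 with:
  23x1 + 269x2 + 46x3 + 65x4 + 10x5 ≥ 211   (calcium)
  10x1 + 102x2 + 5x3 + 292x4 + 283x5 ≤ 505   (sodium)
  2.2x1 + 0.1x2 + 8.1x3 + 2x4 + 1.3x5 ≥ 11.5   (iron)
  x1, x2, x3, x4, x5 ≥ 0.
At the optimum only whole milk, lentils are positive (oatmeal, whole-barley bread, tuna = 0). Binding constraints: calcium and iron.
Optimal quantities: whole milk = 0.5427 servings, lentils = 1.413 servings.
Total cost: 0.46·0.5427 + 0.65·1.413 = 1.1681.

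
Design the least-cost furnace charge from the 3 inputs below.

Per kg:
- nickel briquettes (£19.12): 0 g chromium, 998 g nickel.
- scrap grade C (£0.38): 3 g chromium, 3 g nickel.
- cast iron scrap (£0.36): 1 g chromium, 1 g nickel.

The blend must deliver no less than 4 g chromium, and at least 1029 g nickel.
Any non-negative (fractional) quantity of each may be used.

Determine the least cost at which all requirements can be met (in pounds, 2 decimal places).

Let x1 = kg of nickel briquettes, x2 = kg of scrap grade C, x3 = kg of cast iron scrap.
min 19.12x1 + 0.38x2 + 0.36x3 with:
  3x2 + 1x3 ≥ 4   (chromium)
  998x1 + 3x2 + 1x3 ≥ 1029   (nickel)
  x1, x2, x3 ≥ 0.
The optimal basis is {nickel briquettes, scrap grade C}; cast iron scrap drops out. The chromium and nickel requirements are met with equality.
That vertex is x1 = 1.027, x2 = 1.333.
Total cost: 19.12·1.027 + 0.38·1.333 = 20.1428.

£20.14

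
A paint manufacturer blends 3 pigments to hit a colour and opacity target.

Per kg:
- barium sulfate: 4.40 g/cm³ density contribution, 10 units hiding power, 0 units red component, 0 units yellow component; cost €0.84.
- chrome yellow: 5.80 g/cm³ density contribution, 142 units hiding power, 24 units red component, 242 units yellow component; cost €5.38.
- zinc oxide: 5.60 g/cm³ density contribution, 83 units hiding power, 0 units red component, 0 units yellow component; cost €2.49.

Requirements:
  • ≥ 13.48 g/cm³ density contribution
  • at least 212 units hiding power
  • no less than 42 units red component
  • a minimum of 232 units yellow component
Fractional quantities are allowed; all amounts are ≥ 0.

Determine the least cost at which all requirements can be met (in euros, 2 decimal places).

Set it up as a linear program. Let x1 = kg of barium sulfate, x2 = kg of chrome yellow, x3 = kg of zinc oxide.
Minimize 0.84x1 + 5.38x2 + 2.49x3 with:
  4.4x1 + 5.8x2 + 5.6x3 ≥ 13.48   (density contribution)
  10x1 + 142x2 + 83x3 ≥ 212   (hiding power)
  24x2 ≥ 42   (red component)
  242x2 ≥ 232   (yellow component)
  x1, x2, x3 ≥ 0.
At the optimum only barium sulfate, chrome yellow are positive (zinc oxide = 0). The density contribution and red component requirements are met with equality.
So barium sulfate = 0.7568 kg, chrome yellow = 1.75 kg.
Cost = 0.84·0.7568 + 5.38·1.75 = 10.0507.

€10.05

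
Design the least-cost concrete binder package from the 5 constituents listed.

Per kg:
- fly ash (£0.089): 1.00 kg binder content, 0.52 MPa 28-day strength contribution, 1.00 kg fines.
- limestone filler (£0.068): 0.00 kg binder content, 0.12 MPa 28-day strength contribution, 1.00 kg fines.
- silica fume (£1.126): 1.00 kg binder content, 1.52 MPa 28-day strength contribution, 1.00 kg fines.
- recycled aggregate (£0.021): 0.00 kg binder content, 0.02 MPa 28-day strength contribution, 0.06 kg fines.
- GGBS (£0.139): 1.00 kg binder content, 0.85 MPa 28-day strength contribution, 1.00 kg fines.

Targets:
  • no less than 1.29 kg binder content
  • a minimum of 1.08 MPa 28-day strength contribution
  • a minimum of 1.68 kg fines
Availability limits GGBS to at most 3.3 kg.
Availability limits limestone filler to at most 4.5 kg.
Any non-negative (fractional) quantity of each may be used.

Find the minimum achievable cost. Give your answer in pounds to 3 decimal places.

This is a linear program. Let x1 = kg of fly ash, x2 = kg of limestone filler, x3 = kg of silica fume, x4 = kg of recycled aggregate, x5 = kg of GGBS.
min 0.089x1 + 0.068x2 + 1.126x3 + 0.021x4 + 0.139x5 with:
  1x1 + 1x3 + 1x5 ≥ 1.29   (binder content)
  0.52x1 + 0.12x2 + 1.52x3 + 0.02x4 + 0.85x5 ≥ 1.08   (28-day strength contribution)
  1x1 + 1x2 + 1x3 + 0.06x4 + 1x5 ≥ 1.68   (fines)
  x5 ≤ 3.3
  x2 ≤ 4.5
  x1, x2, x3, x4, x5 ≥ 0.
The minimum-cost mix takes nothing from limestone filler, silica fume, recycled aggregate — only fly ash, GGBS. Binding constraints: 28-day strength contribution and fines.
Solving gives x1 = 1.055, x5 = 0.6255.
Hence cost = 0.089·1.055 + 0.139·0.6255 = £0.18084.

£0.181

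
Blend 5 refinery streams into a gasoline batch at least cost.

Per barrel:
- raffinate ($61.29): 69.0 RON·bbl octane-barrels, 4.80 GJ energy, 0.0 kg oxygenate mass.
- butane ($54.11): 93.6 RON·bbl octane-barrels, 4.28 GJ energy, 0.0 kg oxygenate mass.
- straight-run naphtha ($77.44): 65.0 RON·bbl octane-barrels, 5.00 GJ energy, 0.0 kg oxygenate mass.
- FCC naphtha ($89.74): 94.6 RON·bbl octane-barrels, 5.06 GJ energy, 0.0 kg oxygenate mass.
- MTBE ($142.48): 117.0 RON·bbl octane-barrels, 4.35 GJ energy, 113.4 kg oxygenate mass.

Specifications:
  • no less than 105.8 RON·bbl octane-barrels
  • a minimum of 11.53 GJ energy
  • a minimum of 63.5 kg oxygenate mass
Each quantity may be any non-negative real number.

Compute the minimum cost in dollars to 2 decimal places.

$194.76

This is a linear program. Let x1 = barrels of raffinate, x2 = barrels of butane, x3 = barrels of straight-run naphtha, x4 = barrels of FCC naphtha, x5 = barrels of MTBE.
min 61.29x1 + 54.11x2 + 77.44x3 + 89.74x4 + 142.48x5 s.t.:
  69x1 + 93.6x2 + 65x3 + 94.6x4 + 117x5 ≥ 105.8   (octane-barrels)
  4.8x1 + 4.28x2 + 5x3 + 5.06x4 + 4.35x5 ≥ 11.53   (energy)
  113.4x5 ≥ 63.5   (oxygenate mass)
  x1, x2, x3, x4, x5 ≥ 0.
The optimal basis is {butane, MTBE}; raffinate, straight-run naphtha, FCC naphtha drop out. The energy and oxygenate mass requirements are met with equality.
Solving gives x2 = 2.1248, x5 = 0.55996.
Cost = 54.11·2.1248 + 142.48·0.55996 = 194.7560.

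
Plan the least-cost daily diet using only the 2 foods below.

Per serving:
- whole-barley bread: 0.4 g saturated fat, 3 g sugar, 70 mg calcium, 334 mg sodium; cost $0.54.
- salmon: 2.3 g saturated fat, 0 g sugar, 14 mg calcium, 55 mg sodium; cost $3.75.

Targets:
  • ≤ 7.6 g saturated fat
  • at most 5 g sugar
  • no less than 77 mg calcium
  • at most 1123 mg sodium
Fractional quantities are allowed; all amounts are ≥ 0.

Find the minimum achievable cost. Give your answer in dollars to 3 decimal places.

$0.594

Let x1 = servings of whole-barley bread, x2 = servings of salmon.
Minimise 0.54x1 + 3.75x2 subject to:
  0.4x1 + 2.3x2 ≤ 7.6   (saturated fat)
  3x1 ≤ 5   (sugar)
  70x1 + 14x2 ≥ 77   (calcium)
  334x1 + 55x2 ≤ 1123   (sodium)
  x1, x2 ≥ 0.
The optimal basis is {whole-barley bread}; salmon drops out. There the calcium constraint is tight.
That vertex is x1 = 1.1.
Hence cost = 0.54·1.1 = $0.59400.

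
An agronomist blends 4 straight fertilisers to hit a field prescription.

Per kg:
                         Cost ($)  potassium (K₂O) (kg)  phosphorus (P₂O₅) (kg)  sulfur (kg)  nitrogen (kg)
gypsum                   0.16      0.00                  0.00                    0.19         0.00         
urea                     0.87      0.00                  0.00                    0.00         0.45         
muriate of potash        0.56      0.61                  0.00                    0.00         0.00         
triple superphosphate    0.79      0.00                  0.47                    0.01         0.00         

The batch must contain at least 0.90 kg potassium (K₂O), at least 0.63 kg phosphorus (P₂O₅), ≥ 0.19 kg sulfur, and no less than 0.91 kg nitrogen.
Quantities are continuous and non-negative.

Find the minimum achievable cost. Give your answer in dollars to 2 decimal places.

Let x1 = kg of gypsum, x2 = kg of urea, x3 = kg of muriate of potash, x4 = kg of triple superphosphate.
Minimize 0.16x1 + 0.87x2 + 0.56x3 + 0.79x4 with:
  0.61x3 ≥ 0.9   (potassium (K₂O))
  0.47x4 ≥ 0.63   (phosphorus (P₂O₅))
  0.19x1 + 0.01x4 ≥ 0.19   (sulfur)
  0.45x2 ≥ 0.91   (nitrogen)
  x1, x2, x3, x4 ≥ 0.
The optimal mix uses every input. There the potassium (K₂O), phosphorus (P₂O₅), sulfur, nitrogen constraints are tight.
Solving gives x1 = 0.9295, x2 = 2.022, x3 = 1.475, x4 = 1.34.
Cost = 0.16·0.9295 + 0.87·2.022 + 0.56·1.475 + 0.79·1.34 = 3.7925.

$3.79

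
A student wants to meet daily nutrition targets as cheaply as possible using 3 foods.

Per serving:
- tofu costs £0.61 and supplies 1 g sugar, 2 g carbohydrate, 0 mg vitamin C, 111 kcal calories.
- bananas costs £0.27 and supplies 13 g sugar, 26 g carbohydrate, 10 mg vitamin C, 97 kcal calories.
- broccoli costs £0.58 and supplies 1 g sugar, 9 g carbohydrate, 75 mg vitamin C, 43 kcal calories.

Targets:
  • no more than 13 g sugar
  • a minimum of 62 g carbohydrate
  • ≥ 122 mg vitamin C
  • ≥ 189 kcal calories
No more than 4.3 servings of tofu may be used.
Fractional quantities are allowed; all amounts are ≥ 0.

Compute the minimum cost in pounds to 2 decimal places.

Let x1 = servings of tofu, x2 = servings of bananas, x3 = servings of broccoli.
Minimize 0.61x1 + 0.27x2 + 0.58x3 subject to:
  1x1 + 13x2 + 1x3 ≤ 13   (sugar)
  2x1 + 26x2 + 9x3 ≥ 62   (carbohydrate)
  10x2 + 75x3 ≥ 122   (vitamin C)
  111x1 + 97x2 + 43x3 ≥ 189   (calories)
  x1 ≤ 4.3
  x1, x2, x3 ≥ 0.
The optimal basis is {bananas, broccoli}; tofu drops out. Binding constraints: sugar and carbohydrate.
Optimal quantities: bananas = 0.6044 servings, broccoli = 5.143 servings.
Objective = 0.27·0.6044 + 0.58·5.143 = 3.1461.

£3.15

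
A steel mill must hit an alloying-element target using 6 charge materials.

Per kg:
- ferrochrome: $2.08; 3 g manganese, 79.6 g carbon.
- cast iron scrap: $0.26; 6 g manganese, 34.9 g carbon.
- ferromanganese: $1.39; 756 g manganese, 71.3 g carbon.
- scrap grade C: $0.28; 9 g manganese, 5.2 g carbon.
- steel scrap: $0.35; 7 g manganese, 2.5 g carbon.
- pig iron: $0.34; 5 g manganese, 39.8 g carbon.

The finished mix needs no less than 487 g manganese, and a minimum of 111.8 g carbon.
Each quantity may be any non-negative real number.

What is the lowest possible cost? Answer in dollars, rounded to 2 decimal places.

$1.37

Let x1 = kg of ferrochrome, x2 = kg of cast iron scrap, x3 = kg of ferromanganese, x4 = kg of scrap grade C, x5 = kg of steel scrap, x6 = kg of pig iron.
Minimize 2.08x1 + 0.26x2 + 1.39x3 + 0.28x4 + 0.35x5 + 0.34x6 subject to:
  3x1 + 6x2 + 756x3 + 9x4 + 7x5 + 5x6 ≥ 487   (manganese)
  79.6x1 + 34.9x2 + 71.3x3 + 5.2x4 + 2.5x5 + 39.8x6 ≥ 111.8   (carbon)
  x1, x2, x3, x4, x5, x6 ≥ 0.
The cheapest feasible vertex uses only cast iron scrap, ferromanganese; ferrochrome, scrap grade C, steel scrap, pig iron are not used. There the manganese and carbon constraints are tight.
Optimal quantities: cast iron scrap = 1.918 kg, ferromanganese = 0.629 kg.
Total cost: 0.26·1.918 + 1.39·0.629 = 1.3730.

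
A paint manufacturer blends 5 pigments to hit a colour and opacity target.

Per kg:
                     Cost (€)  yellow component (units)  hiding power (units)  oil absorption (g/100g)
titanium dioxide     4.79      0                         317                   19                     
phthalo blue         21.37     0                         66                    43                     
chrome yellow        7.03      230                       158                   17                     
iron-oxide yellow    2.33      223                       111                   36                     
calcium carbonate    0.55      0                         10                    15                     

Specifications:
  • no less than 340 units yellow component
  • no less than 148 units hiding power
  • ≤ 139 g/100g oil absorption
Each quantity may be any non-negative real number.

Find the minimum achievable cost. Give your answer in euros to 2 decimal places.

€3.55

Set it up as a linear program. Let x1 = kg of titanium dioxide, x2 = kg of phthalo blue, x3 = kg of chrome yellow, x4 = kg of iron-oxide yellow, x5 = kg of calcium carbonate.
min 4.79x1 + 21.37x2 + 7.03x3 + 2.33x4 + 0.55x5 s.t.:
  230x3 + 223x4 ≥ 340   (yellow component)
  317x1 + 66x2 + 158x3 + 111x4 + 10x5 ≥ 148   (hiding power)
  19x1 + 43x2 + 17x3 + 36x4 + 15x5 ≤ 139   (oil absorption)
  x1, x2, x3, x4, x5 ≥ 0.
At the optimum only iron-oxide yellow is positive (titanium dioxide, phthalo blue, chrome yellow, calcium carbonate = 0). Binding constraint: yellow component.
So iron-oxide yellow = 1.525 kg.
Hence cost = 2.33·1.525 = €3.5533.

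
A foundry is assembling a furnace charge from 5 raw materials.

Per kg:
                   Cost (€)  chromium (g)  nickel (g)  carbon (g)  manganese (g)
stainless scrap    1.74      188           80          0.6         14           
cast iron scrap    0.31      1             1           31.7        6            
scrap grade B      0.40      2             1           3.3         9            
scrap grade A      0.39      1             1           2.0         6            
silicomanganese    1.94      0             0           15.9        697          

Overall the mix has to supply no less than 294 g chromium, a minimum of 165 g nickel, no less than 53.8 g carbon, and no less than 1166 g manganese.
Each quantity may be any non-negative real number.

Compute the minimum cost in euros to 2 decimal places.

Set it up as a linear program. Let x1 = kg of stainless scrap, x2 = kg of cast iron scrap, x3 = kg of scrap grade B, x4 = kg of scrap grade A, x5 = kg of silicomanganese.
Minimise 1.74x1 + 0.31x2 + 0.4x3 + 0.39x4 + 1.94x5 subject to:
  188x1 + 1x2 + 2x3 + 1x4 ≥ 294   (chromium)
  80x1 + 1x2 + 1x3 + 1x4 ≥ 165   (nickel)
  0.6x1 + 31.7x2 + 3.3x3 + 2x4 + 15.9x5 ≥ 53.8   (carbon)
  14x1 + 6x2 + 9x3 + 6x4 + 697x5 ≥ 1166   (manganese)
  x1, x2, x3, x4, x5 ≥ 0.
The optimal basis is {stainless scrap, cast iron scrap, silicomanganese}; scrap grade B, scrap grade A drop out. There the nickel, carbon, manganese constraints are tight.
Solving gives x1 = 2.052, x2 = 0.8436, x5 = 1.624.
Objective = 1.74·2.052 + 0.31·0.8436 + 1.94·1.624 = 6.9826.

€6.98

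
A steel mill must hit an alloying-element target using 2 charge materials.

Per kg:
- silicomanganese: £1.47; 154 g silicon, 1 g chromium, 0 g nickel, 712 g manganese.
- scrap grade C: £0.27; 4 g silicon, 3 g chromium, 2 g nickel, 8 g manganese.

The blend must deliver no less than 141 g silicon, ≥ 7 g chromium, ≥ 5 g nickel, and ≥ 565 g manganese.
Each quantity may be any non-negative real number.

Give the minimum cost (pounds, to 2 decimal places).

Let x1 = kg of silicomanganese, x2 = kg of scrap grade C.
min 1.47x1 + 0.27x2 subject to:
  154x1 + 4x2 ≥ 141   (silicon)
  1x1 + 3x2 ≥ 7   (chromium)
  2x2 ≥ 5   (nickel)
  712x1 + 8x2 ≥ 565   (manganese)
  x1, x2 ≥ 0.
Both inputs are positive at the optimum. There the silicon and nickel constraints are tight.
So silicomanganese = 0.8506 kg, scrap grade C = 2.5 kg.
Cost = 1.47·0.8506 + 0.27·2.5 = 1.9254.

£1.93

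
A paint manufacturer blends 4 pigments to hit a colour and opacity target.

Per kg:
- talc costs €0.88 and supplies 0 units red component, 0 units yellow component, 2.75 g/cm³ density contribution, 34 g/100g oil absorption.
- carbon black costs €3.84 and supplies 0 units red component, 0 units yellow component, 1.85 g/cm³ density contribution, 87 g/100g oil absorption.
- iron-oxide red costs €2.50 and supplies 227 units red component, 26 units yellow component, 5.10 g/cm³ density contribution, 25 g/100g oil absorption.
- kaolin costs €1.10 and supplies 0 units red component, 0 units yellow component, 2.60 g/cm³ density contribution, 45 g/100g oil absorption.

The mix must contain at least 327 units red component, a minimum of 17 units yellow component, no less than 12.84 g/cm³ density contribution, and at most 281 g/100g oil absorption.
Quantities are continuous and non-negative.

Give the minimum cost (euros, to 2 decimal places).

This is a linear program. Let x1 = kg of talc, x2 = kg of carbon black, x3 = kg of iron-oxide red, x4 = kg of kaolin.
Minimise 0.88x1 + 3.84x2 + 2.5x3 + 1.1x4 s.t.:
  227x3 ≥ 327   (red component)
  26x3 ≥ 17   (yellow component)
  2.75x1 + 1.85x2 + 5.1x3 + 2.6x4 ≥ 12.84   (density contribution)
  34x1 + 87x2 + 25x3 + 45x4 ≤ 281   (oil absorption)
  x1, x2, x3, x4 ≥ 0.
The optimal basis is {talc, iron-oxide red}; carbon black, kaolin drop out. Binding constraints: red component and density contribution.
Solving gives x1 = 1.998, x3 = 1.441.
Hence cost = 0.88·1.998 + 2.5·1.441 = €5.3607.

€5.36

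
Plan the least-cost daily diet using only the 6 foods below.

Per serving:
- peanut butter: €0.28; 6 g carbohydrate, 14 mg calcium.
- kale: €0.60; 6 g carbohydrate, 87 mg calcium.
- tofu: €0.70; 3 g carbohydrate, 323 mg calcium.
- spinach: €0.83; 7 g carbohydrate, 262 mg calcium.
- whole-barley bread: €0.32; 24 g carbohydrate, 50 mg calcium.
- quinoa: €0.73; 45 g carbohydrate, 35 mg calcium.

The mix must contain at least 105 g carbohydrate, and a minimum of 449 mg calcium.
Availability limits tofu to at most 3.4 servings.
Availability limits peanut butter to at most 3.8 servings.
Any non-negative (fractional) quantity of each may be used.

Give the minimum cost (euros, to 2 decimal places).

€1.88

Let x1 = servings of peanut butter, x2 = servings of kale, x3 = servings of tofu, x4 = servings of spinach, x5 = servings of whole-barley bread, x6 = servings of quinoa.
Minimize 0.28x1 + 0.6x2 + 0.7x3 + 0.83x4 + 0.32x5 + 0.73x6 subject to:
  6x1 + 6x2 + 3x3 + 7x4 + 24x5 + 45x6 ≥ 105   (carbohydrate)
  14x1 + 87x2 + 323x3 + 262x4 + 50x5 + 35x6 ≥ 449   (calcium)
  x3 ≤ 3.4
  x1 ≤ 3.8
  x1, x2, x3, x4, x5, x6 ≥ 0.
The cheapest feasible vertex uses only tofu, whole-barley bread; peanut butter, kale, spinach, quinoa are not used. The carbohydrate and calcium requirements are met with equality.
So tofu = 0.7269 servings, whole-barley bread = 4.284 servings.
Hence cost = 0.7·0.7269 + 0.32·4.284 = €1.8797.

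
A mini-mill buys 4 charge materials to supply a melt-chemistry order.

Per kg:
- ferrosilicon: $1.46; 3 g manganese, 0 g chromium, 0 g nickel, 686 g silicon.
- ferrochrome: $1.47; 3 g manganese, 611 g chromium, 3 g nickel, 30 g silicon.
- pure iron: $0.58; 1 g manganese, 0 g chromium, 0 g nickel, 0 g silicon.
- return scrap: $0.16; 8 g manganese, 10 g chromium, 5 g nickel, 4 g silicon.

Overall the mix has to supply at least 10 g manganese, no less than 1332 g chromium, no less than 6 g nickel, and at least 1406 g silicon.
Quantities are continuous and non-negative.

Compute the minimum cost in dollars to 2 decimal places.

Let x1 = kg of ferrosilicon, x2 = kg of ferrochrome, x3 = kg of pure iron, x4 = kg of return scrap.
min 1.46x1 + 1.47x2 + 0.58x3 + 0.16x4 with:
  3x1 + 3x2 + 1x3 + 8x4 ≥ 10   (manganese)
  611x2 + 10x4 ≥ 1332   (chromium)
  3x2 + 5x4 ≥ 6   (nickel)
  686x1 + 30x2 + 4x4 ≥ 1406   (silicon)
  x1, x2, x3, x4 ≥ 0.
The minimum-cost mix takes nothing from pure iron, return scrap — only ferrosilicon, ferrochrome. There the chromium and silicon constraints are tight.
So ferrosilicon = 1.954 kg, ferrochrome = 2.18 kg.
Objective = 1.46·1.954 + 1.47·2.18 = 6.0574.

$6.06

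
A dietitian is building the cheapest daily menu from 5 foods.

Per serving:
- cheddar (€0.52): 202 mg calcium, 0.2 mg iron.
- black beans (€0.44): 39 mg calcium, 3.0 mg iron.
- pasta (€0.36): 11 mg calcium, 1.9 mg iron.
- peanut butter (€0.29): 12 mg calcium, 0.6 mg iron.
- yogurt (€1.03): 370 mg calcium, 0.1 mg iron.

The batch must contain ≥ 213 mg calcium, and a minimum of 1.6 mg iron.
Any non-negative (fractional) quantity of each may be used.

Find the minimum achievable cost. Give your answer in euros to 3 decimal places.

€0.708

Let x1 = servings of cheddar, x2 = servings of black beans, x3 = servings of pasta, x4 = servings of peanut butter, x5 = servings of yogurt.
Minimize 0.52x1 + 0.44x2 + 0.36x3 + 0.29x4 + 1.03x5 s.t.:
  202x1 + 39x2 + 11x3 + 12x4 + 370x5 ≥ 213   (calcium)
  0.2x1 + 3x2 + 1.9x3 + 0.6x4 + 0.1x5 ≥ 1.6   (iron)
  x1, x2, x3, x4, x5 ≥ 0.
At the optimum only cheddar, black beans are positive (pasta, peanut butter, yogurt = 0). There the calcium and iron constraints are tight.
That vertex is x1 = 0.9639, x2 = 0.4691.
Cost = 0.52·0.9639 + 0.44·0.4691 = 0.70763.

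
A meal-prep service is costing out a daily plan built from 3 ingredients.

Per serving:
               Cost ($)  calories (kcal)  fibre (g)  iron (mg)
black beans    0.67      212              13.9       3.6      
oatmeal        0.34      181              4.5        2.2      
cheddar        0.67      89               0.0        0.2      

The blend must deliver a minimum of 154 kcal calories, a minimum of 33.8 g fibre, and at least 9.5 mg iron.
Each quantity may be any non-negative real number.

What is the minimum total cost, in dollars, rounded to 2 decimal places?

This is a linear program. Let x1 = servings of black beans, x2 = servings of oatmeal, x3 = servings of cheddar.
Minimise 0.67x1 + 0.34x2 + 0.67x3 subject to:
  212x1 + 181x2 + 89x3 ≥ 154   (calories)
  13.9x1 + 4.5x2 ≥ 33.8   (fibre)
  3.6x1 + 2.2x2 + 0.2x3 ≥ 9.5   (iron)
  x1, x2, x3 ≥ 0.
At the optimum only black beans, oatmeal are positive (cheddar = 0). The fibre and iron requirements are met with equality.
So black beans = 2.198 servings, oatmeal = 0.7211 servings.
Hence cost = 0.67·2.198 + 0.34·0.7211 = $1.7178.

$1.72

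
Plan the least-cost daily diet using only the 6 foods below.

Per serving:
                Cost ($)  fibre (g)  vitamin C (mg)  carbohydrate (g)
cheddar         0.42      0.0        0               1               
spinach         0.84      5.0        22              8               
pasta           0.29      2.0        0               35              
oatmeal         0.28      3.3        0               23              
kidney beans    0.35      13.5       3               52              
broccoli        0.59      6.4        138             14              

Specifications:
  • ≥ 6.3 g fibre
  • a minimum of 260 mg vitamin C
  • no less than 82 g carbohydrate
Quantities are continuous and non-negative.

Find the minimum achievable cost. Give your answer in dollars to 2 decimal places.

$1.47

This is a linear program. Let x1 = servings of cheddar, x2 = servings of spinach, x3 = servings of pasta, x4 = servings of oatmeal, x5 = servings of kidney beans, x6 = servings of broccoli.
Minimise 0.42x1 + 0.84x2 + 0.29x3 + 0.28x4 + 0.35x5 + 0.59x6 subject to:
  5x2 + 2x3 + 3.3x4 + 13.5x5 + 6.4x6 ≥ 6.3   (fibre)
  22x2 + 3x5 + 138x6 ≥ 260   (vitamin C)
  1x1 + 8x2 + 35x3 + 23x4 + 52x5 + 14x6 ≥ 82   (carbohydrate)
  x1, x2, x3, x4, x5, x6 ≥ 0.
The optimal basis is {kidney beans, broccoli}; cheddar, spinach, pasta, oatmeal drop out. The vitamin C and carbohydrate requirements are met with equality.
So kidney beans = 1.076 servings, broccoli = 1.861 servings.
Total cost: 0.35·1.076 + 0.59·1.861 = 1.4746.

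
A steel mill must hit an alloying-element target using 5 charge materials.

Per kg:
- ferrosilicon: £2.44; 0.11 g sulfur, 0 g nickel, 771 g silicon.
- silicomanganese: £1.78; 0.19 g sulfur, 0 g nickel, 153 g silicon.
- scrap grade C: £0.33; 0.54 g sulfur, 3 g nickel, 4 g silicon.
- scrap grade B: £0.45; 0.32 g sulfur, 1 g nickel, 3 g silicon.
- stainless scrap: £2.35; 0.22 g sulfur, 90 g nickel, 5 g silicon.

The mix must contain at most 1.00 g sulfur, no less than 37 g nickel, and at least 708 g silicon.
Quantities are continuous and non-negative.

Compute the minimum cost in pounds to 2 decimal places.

Let x1 = kg of ferrosilicon, x2 = kg of silicomanganese, x3 = kg of scrap grade C, x4 = kg of scrap grade B, x5 = kg of stainless scrap.
Minimise 2.44x1 + 1.78x2 + 0.33x3 + 0.45x4 + 2.35x5 s.t.:
  0.11x1 + 0.19x2 + 0.54x3 + 0.32x4 + 0.22x5 ≤ 1   (sulfur)
  3x3 + 1x4 + 90x5 ≥ 37   (nickel)
  771x1 + 153x2 + 4x3 + 3x4 + 5x5 ≥ 708   (silicon)
  x1, x2, x3, x4, x5 ≥ 0.
The optimal basis is {ferrosilicon, stainless scrap}; silicomanganese, scrap grade C, scrap grade B drop out. There the nickel and silicon constraints are tight.
Solving gives x1 = 0.9156, x5 = 0.4111.
Objective = 2.44·0.9156 + 2.35·0.4111 = 3.2001.

£3.20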